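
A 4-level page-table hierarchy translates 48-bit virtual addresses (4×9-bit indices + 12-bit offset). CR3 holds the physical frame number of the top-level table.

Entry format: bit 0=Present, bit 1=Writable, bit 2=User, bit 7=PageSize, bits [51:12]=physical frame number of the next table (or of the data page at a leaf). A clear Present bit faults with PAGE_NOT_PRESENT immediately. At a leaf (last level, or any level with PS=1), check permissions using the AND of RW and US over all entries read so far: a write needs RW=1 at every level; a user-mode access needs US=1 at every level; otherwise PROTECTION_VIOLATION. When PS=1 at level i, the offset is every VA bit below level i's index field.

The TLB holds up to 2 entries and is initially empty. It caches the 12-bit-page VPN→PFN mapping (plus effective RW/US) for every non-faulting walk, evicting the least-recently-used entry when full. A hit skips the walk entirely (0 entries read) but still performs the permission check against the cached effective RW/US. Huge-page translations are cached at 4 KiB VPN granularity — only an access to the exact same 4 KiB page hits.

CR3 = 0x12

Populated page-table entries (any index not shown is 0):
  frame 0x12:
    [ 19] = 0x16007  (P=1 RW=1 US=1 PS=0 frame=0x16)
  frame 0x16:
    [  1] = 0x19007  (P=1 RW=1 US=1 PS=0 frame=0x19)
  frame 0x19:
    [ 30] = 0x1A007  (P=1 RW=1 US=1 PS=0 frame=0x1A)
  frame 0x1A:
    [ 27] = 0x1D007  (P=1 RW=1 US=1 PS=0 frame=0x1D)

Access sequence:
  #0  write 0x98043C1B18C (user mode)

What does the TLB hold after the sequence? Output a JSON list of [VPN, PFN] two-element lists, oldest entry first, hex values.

Trace:
#0 VA=0x98043C1B18C (w,user):
  L0: frame=0x12 idx=19 entry=0x16007 [P=1 RW=1 US=1 PS=0]
  L1: frame=0x16 idx=1 entry=0x19007 [P=1 RW=1 US=1 PS=0]
  L2: frame=0x19 idx=30 entry=0x1A007 [P=1 RW=1 US=1 PS=0]
  L3: frame=0x1A idx=27 entry=0x1D007 [P=1 RW=1 US=1 PS=0]
  ⇒ phys 0x1D18C  [4 reads]

TLB: [["0x98043C1B", "0x1D"]]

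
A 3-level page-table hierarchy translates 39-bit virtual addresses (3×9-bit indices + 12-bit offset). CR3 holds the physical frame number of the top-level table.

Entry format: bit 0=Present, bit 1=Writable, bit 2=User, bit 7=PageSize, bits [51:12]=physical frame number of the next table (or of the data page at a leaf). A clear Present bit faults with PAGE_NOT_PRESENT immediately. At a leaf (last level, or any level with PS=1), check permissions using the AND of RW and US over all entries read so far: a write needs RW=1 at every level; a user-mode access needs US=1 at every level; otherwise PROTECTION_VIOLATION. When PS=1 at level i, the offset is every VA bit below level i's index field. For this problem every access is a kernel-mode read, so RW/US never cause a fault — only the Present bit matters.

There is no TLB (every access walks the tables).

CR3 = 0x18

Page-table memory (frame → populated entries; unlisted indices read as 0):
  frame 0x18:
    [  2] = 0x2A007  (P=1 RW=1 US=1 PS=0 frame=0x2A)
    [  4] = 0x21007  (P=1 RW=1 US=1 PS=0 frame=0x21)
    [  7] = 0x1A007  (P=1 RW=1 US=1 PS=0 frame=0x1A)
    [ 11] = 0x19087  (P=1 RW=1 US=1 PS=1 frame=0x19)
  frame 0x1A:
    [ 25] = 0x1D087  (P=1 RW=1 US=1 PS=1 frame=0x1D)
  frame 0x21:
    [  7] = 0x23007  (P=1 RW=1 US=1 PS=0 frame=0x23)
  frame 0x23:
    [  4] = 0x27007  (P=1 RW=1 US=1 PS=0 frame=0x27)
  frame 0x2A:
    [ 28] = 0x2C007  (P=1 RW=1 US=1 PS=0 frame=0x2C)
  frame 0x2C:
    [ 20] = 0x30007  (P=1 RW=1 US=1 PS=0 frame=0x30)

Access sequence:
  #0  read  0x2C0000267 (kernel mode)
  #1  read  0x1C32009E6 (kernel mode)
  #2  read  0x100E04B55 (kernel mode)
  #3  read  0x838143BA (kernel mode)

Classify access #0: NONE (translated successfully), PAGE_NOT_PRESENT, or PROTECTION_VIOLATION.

Trace:
#0 VA=0x2C0000267 (r,kernel):
  [0] read 0x18 idx=11: raw=0x19087 flags P=1 W=1 U=1 S=1
  ⇒ phys 0x19267 (huge @L0)  [1 reads]
#1 VA=0x1C32009E6 (r,kernel):
  [0] read 0x18 idx=7: raw=0x1A007 flags P=1 W=1 U=1 S=0
  [1] read 0x1A idx=25: raw=0x1D087 flags P=1 W=1 U=1 S=1
  ⇒ phys 0x1D9E6 (huge @L1)  [2 reads]
#2 VA=0x100E04B55 (r,kernel):
  [0] read 0x18 idx=4: raw=0x21007 flags P=1 W=1 U=1 S=0
  [1] read 0x21 idx=7: raw=0x23007 flags P=1 W=1 U=1 S=0
  [2] read 0x23 idx=4: raw=0x27007 flags P=1 W=1 U=1 S=0
  ⇒ phys 0x27B55  [3 reads]
#3 VA=0x838143BA (r,kernel):
  [0] read 0x18 idx=2: raw=0x2A007 flags P=1 W=1 U=1 S=0
  [1] read 0x2A idx=28: raw=0x2C007 flags P=1 W=1 U=1 S=0
  [2] read 0x2C idx=20: raw=0x30007 flags P=1 W=1 U=1 S=0
  ⇒ phys 0x303BA  [3 reads]

Access #0 fault: NONE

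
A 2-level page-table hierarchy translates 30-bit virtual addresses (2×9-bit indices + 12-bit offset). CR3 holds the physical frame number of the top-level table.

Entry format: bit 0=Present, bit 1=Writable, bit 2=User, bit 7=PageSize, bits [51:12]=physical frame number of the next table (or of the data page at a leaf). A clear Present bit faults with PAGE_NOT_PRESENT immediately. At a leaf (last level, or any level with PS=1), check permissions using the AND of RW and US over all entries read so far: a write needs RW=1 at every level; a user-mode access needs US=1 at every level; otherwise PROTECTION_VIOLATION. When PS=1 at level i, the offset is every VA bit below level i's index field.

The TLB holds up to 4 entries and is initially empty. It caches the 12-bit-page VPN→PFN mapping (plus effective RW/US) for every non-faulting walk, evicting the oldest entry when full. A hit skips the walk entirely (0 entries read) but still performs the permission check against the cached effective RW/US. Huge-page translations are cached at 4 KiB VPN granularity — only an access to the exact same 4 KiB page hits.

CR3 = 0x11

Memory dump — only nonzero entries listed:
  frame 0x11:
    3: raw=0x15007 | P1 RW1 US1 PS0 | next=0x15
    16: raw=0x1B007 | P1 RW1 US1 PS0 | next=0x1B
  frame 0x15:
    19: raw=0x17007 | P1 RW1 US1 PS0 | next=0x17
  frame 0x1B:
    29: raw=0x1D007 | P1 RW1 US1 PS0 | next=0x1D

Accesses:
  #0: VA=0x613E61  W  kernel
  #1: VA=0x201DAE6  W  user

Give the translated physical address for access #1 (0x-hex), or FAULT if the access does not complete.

Walk each access:
#0 VA=0x613E61 (w,kernel):
  L0 @0x11[3] → 0x15007  P=1,RW=1,US=1,PS=0
  L1 @0x15[19] → 0x17007  P=1,RW=1,US=1,PS=0
  ⇒ phys 0x17E61  [2 reads]
#1 VA=0x201DAE6 (w,user):
  L0 @0x11[16] → 0x1B007  P=1,RW=1,US=1,PS=0
  L1 @0x1B[29] → 0x1D007  P=1,RW=1,US=1,PS=0
  ⇒ phys 0x1DAE6  [2 reads]

Access #1 PA: 0x1DAE6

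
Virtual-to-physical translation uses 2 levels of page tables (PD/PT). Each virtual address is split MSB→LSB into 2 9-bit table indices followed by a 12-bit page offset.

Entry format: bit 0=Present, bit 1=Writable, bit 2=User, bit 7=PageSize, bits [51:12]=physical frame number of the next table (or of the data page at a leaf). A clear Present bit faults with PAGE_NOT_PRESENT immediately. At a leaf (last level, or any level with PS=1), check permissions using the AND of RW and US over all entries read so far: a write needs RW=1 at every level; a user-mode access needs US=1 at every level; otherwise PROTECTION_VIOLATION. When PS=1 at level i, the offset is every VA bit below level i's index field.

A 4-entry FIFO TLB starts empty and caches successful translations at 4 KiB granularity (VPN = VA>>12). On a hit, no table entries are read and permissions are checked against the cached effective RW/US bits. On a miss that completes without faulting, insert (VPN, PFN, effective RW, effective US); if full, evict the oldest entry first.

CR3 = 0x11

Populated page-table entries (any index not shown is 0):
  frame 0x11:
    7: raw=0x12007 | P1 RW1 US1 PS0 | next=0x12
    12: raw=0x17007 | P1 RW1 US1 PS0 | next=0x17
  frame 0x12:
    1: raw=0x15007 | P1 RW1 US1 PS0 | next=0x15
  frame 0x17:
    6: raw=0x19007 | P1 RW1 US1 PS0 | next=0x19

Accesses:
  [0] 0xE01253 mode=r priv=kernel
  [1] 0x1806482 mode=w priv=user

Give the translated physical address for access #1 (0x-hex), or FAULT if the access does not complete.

Per-access translation:
#0 VA=0xE01253 (r,kernel):
  L0: frame=0x11 idx=7 entry=0x12007 [P=1 RW=1 US=1 PS=0]
  L1: frame=0x12 idx=1 entry=0x15007 [P=1 RW=1 US=1 PS=0]
  ⇒ phys 0x15253  [2 reads]
#1 VA=0x1806482 (w,user):
  L0: frame=0x11 idx=12 entry=0x17007 [P=1 RW=1 US=1 PS=0]
  L1: frame=0x17 idx=6 entry=0x19007 [P=1 RW=1 US=1 PS=0]
  ⇒ phys 0x19482  [2 reads]

Access #1 PA: 0x19482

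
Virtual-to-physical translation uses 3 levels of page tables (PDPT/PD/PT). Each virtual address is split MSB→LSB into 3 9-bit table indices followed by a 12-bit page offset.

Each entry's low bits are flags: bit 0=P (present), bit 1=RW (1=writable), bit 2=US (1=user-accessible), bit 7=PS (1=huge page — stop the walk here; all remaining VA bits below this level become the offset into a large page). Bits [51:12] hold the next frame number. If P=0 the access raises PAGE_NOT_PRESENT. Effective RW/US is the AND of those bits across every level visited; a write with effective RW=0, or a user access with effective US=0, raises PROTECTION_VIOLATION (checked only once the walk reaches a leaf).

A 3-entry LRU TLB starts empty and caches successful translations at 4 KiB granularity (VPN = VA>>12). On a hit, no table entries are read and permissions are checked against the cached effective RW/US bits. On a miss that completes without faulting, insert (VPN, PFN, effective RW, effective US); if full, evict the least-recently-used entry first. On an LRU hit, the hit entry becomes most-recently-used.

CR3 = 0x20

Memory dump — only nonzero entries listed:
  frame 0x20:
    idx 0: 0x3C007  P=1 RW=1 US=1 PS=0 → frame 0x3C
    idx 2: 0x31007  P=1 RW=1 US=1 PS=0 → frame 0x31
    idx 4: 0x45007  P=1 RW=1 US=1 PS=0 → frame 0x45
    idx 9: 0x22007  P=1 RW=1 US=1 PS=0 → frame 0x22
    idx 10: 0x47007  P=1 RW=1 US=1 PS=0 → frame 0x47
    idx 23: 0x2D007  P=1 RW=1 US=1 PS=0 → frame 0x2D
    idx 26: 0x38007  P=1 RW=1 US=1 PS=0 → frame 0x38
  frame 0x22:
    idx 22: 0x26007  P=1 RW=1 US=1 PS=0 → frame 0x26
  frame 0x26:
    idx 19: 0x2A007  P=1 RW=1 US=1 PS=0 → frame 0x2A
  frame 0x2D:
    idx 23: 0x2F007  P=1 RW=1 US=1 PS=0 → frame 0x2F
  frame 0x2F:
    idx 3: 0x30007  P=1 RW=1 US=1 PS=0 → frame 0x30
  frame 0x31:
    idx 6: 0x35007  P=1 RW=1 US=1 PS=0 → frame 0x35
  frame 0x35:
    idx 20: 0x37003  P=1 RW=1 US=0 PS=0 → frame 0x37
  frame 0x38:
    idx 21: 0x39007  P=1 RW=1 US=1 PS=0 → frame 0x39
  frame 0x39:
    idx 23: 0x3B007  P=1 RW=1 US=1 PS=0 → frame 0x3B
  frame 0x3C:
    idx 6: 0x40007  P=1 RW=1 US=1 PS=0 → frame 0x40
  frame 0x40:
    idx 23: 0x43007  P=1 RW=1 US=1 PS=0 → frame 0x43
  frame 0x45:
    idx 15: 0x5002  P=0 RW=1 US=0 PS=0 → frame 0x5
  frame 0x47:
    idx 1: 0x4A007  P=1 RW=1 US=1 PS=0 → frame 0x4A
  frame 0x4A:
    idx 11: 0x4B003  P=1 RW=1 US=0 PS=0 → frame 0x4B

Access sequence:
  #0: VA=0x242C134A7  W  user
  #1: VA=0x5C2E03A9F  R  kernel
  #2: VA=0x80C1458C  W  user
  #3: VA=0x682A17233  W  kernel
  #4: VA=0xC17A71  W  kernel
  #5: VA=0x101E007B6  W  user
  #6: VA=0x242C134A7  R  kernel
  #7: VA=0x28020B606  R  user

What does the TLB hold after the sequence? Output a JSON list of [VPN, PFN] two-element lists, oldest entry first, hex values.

Per-access translation:
#0 VA=0x242C134A7 (w,user):
  L0 @0x20[9] → 0x22007  P=1,RW=1,US=1,PS=0
  L1 @0x22[22] → 0x26007  P=1,RW=1,US=1,PS=0
  L2 @0x26[19] → 0x2A007  P=1,RW=1,US=1,PS=0
  ⇒ phys 0x2A4A7  [3 reads]
#1 VA=0x5C2E03A9F (r,kernel):
  L0 @0x20[23] → 0x2D007  P=1,RW=1,US=1,PS=0
  L1 @0x2D[23] → 0x2F007  P=1,RW=1,US=1,PS=0
  L2 @0x2F[3] → 0x30007  P=1,RW=1,US=1,PS=0
  ⇒ phys 0x30A9F  [3 reads]
#2 VA=0x80C1458C (w,user):
  L0 @0x20[2] → 0x31007  P=1,RW=1,US=1,PS=0
  L1 @0x31[6] → 0x35007  P=1,RW=1,US=1,PS=0
  L2 @0x35[20] → 0x37003  P=1,RW=1,US=0,PS=0
  ✗ PROTECTION_VIOLATION  [3 reads]
#3 VA=0x682A17233 (w,kernel):
  L0 @0x20[26] → 0x38007  P=1,RW=1,US=1,PS=0
  L1 @0x38[21] → 0x39007  P=1,RW=1,US=1,PS=0
  L2 @0x39[23] → 0x3B007  P=1,RW=1,US=1,PS=0
  ⇒ phys 0x3B233  [3 reads]
#4 VA=0xC17A71 (w,kernel):
  L0 @0x20[0] → 0x3C007  P=1,RW=1,US=1,PS=0
  L1 @0x3C[6] → 0x40007  P=1,RW=1,US=1,PS=0
  L2 @0x40[23] → 0x43007  P=1,RW=1,US=1,PS=0
  ⇒ phys 0x43A71  [3 reads]
#5 VA=0x101E007B6 (w,user):
  L0 @0x20[4] → 0x45007  P=1,RW=1,US=1,PS=0
  L1 @0x45[15] → 0x5002  P=0,RW=1,US=0,PS=0
  ✗ PAGE_NOT_PRESENT  [2 reads]
#6 VA=0x242C134A7 (r,kernel):
  L0 @0x20[9] → 0x22007  P=1,RW=1,US=1,PS=0
  L1 @0x22[22] → 0x26007  P=1,RW=1,US=1,PS=0
  L2 @0x26[19] → 0x2A007  P=1,RW=1,US=1,PS=0
  ⇒ phys 0x2A4A7  [3 reads]
#7 VA=0x28020B606 (r,user):
  L0 @0x20[10] → 0x47007  P=1,RW=1,US=1,PS=0
  L1 @0x47[1] → 0x4A007  P=1,RW=1,US=1,PS=0
  L2 @0x4A[11] → 0x4B003  P=1,RW=1,US=0,PS=0
  ✗ PROTECTION_VIOLATION  [3 reads]

TLB: [["0x682A17", "0x3B"], ["0xC17", "0x43"], ["0x242C13", "0x2A"]]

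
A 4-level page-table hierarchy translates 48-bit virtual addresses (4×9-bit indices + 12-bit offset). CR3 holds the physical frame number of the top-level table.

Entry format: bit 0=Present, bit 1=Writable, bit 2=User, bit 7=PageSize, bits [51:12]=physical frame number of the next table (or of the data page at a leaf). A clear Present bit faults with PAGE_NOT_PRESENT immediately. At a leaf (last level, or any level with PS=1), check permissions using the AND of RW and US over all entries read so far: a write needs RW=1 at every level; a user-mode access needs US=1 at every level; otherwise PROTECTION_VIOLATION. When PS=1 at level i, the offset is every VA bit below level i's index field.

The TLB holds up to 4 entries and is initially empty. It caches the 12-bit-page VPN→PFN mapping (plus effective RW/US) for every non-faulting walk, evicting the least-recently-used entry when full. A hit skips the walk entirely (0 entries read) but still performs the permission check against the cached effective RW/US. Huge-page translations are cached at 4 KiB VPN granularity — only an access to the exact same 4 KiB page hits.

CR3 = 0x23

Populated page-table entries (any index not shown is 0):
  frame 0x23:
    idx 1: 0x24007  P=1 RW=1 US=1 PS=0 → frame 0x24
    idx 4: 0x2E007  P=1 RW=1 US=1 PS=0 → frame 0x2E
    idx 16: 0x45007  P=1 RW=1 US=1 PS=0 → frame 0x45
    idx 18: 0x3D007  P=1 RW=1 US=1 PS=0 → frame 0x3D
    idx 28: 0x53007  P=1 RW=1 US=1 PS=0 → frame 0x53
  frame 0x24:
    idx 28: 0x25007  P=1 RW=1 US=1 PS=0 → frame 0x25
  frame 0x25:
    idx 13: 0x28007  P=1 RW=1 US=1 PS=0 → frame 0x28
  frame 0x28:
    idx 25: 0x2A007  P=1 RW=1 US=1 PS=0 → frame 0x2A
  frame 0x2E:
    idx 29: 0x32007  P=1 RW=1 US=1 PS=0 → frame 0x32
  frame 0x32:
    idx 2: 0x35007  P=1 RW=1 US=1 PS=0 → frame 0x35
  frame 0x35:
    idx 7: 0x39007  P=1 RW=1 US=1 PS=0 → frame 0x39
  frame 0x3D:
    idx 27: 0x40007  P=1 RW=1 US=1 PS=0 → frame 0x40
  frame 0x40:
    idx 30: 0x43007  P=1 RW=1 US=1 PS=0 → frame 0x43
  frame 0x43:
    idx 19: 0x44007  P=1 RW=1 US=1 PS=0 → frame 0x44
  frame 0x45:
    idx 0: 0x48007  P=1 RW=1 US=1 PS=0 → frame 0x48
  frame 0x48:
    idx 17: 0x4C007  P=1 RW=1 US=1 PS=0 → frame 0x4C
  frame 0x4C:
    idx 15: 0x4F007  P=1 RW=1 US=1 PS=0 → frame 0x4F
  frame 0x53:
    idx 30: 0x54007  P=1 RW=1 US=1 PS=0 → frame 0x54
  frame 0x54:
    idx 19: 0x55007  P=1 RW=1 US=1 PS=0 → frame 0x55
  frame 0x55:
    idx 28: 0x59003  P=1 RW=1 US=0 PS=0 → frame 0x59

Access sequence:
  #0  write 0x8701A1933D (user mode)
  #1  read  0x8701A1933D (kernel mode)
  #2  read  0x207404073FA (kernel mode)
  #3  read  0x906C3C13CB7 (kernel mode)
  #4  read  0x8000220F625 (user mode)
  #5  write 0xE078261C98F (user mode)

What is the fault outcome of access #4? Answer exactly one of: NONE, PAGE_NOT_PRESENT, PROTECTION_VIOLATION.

Walk each access:
#0 VA=0x8701A1933D (w,user):
  L0: frame=0x23 idx=1 entry=0x24007 [P=1 RW=1 US=1 PS=0]
  L1: frame=0x24 idx=28 entry=0x25007 [P=1 RW=1 US=1 PS=0]
  L2: frame=0x25 idx=13 entry=0x28007 [P=1 RW=1 US=1 PS=0]
  L3: frame=0x28 idx=25 entry=0x2A007 [P=1 RW=1 US=1 PS=0]
  → PA=0x2A33D  (4 entries read)
#1 VA=0x8701A1933D (r,kernel):
  TLB hit vpn=0x8701A19 → PA=0x2A33D
#2 VA=0x207404073FA (r,kernel):
  L0: frame=0x23 idx=4 entry=0x2E007 [P=1 RW=1 US=1 PS=0]
  L1: frame=0x2E idx=29 entry=0x32007 [P=1 RW=1 US=1 PS=0]
  L2: frame=0x32 idx=2 entry=0x35007 [P=1 RW=1 US=1 PS=0]
  L3: frame=0x35 idx=7 entry=0x39007 [P=1 RW=1 US=1 PS=0]
  → PA=0x393FA  (4 entries read)
#3 VA=0x906C3C13CB7 (r,kernel):
  L0: frame=0x23 idx=18 entry=0x3D007 [P=1 RW=1 US=1 PS=0]
  L1: frame=0x3D idx=27 entry=0x40007 [P=1 RW=1 US=1 PS=0]
  L2: frame=0x40 idx=30 entry=0x43007 [P=1 RW=1 US=1 PS=0]
  L3: frame=0x43 idx=19 entry=0x44007 [P=1 RW=1 US=1 PS=0]
  → PA=0x44CB7  (4 entries read)
#4 VA=0x8000220F625 (r,user):
  L0: frame=0x23 idx=16 entry=0x45007 [P=1 RW=1 US=1 PS=0]
  L1: frame=0x45 idx=0 entry=0x48007 [P=1 RW=1 US=1 PS=0]
  L2: frame=0x48 idx=17 entry=0x4C007 [P=1 RW=1 US=1 PS=0]
  L3: frame=0x4C idx=15 entry=0x4F007 [P=1 RW=1 US=1 PS=0]
  → PA=0x4F625  (4 entries read)
#5 VA=0xE078261C98F (w,user):
  L0: frame=0x23 idx=28 entry=0x53007 [P=1 RW=1 US=1 PS=0]
  L1: frame=0x53 idx=30 entry=0x54007 [P=1 RW=1 US=1 PS=0]
  L2: frame=0x54 idx=19 entry=0x55007 [P=1 RW=1 US=1 PS=0]
  L3: frame=0x55 idx=28 entry=0x59003 [P=1 RW=1 US=0 PS=0]
  ✗ PROTECTION_VIOLATION  [4 reads]

Access #4 fault: NONE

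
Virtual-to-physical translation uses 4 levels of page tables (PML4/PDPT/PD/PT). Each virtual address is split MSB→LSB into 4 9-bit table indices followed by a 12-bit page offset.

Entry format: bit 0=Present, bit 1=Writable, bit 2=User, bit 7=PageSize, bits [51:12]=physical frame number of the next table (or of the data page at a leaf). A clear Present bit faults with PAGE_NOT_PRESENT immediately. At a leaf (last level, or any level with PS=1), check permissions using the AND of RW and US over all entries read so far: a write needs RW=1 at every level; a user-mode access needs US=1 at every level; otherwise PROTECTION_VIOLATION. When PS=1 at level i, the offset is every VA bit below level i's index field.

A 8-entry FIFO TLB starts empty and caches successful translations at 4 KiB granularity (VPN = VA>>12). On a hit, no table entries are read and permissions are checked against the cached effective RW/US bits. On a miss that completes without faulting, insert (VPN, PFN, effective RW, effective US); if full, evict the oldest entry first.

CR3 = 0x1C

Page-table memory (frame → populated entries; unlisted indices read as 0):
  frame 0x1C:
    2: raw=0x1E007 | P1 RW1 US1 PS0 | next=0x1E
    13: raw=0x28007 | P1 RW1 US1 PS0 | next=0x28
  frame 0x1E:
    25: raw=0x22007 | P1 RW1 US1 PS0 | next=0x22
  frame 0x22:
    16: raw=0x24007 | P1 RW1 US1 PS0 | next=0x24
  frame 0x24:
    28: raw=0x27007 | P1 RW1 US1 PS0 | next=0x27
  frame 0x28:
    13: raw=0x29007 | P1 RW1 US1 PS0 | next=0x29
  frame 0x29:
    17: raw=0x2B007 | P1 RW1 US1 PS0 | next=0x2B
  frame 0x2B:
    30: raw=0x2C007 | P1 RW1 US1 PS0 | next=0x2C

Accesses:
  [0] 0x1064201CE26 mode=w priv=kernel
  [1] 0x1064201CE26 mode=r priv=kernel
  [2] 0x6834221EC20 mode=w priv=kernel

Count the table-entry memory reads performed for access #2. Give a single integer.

Walk each access:
#0 VA=0x1064201CE26 (w,kernel):
  L0: frame=0x1C idx=2 entry=0x1E007 [P=1 RW=1 US=1 PS=0]
  L1: frame=0x1E idx=25 entry=0x22007 [P=1 RW=1 US=1 PS=0]
  L2: frame=0x22 idx=16 entry=0x24007 [P=1 RW=1 US=1 PS=0]
  L3: frame=0x24 idx=28 entry=0x27007 [P=1 RW=1 US=1 PS=0]
  → PA=0x27E26  (4 entries read)
#1 VA=0x1064201CE26 (r,kernel):
  TLB hit vpn=0x1064201C → PA=0x27E26
#2 VA=0x6834221EC20 (w,kernel):
  L0: frame=0x1C idx=13 entry=0x28007 [P=1 RW=1 US=1 PS=0]
  L1: frame=0x28 idx=13 entry=0x29007 [P=1 RW=1 US=1 PS=0]
  L2: frame=0x29 idx=17 entry=0x2B007 [P=1 RW=1 US=1 PS=0]
  L3: frame=0x2B idx=30 entry=0x2C007 [P=1 RW=1 US=1 PS=0]
  → PA=0x2CC20  (4 entries read)

Entries read for #2: 4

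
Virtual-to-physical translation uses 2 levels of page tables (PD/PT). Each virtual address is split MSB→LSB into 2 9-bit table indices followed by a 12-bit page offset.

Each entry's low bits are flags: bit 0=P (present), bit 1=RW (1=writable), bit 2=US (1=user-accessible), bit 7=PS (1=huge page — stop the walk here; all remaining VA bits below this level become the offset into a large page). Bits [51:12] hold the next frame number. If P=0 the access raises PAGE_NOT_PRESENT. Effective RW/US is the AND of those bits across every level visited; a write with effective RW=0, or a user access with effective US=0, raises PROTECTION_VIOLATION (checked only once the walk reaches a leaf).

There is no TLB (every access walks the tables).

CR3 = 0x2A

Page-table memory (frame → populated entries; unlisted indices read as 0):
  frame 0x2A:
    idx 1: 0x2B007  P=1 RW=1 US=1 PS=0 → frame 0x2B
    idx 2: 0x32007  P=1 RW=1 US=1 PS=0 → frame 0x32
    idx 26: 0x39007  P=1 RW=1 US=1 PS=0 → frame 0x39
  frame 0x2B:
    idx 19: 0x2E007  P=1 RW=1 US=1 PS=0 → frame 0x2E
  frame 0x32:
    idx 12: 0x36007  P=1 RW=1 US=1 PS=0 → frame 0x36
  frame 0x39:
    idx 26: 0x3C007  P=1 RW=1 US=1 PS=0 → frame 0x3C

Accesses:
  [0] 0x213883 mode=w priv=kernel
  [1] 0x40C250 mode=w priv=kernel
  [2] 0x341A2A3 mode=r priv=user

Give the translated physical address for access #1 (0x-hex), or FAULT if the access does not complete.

Trace:
#0 VA=0x213883 (w,kernel):
  lvl0: tbl 0x2A, slot 1 ⇒ 0x2B007 (P1/RW1/US1/PS0)
  lvl1: tbl 0x2B, slot 19 ⇒ 0x2E007 (P1/RW1/US1/PS0)
  ⇒ phys 0x2E883  [2 reads]
#1 VA=0x40C250 (w,kernel):
  lvl0: tbl 0x2A, slot 2 ⇒ 0x32007 (P1/RW1/US1/PS0)
  lvl1: tbl 0x32, slot 12 ⇒ 0x36007 (P1/RW1/US1/PS0)
  ⇒ phys 0x36250  [2 reads]
#2 VA=0x341A2A3 (r,user):
  lvl0: tbl 0x2A, slot 26 ⇒ 0x39007 (P1/RW1/US1/PS0)
  lvl1: tbl 0x39, slot 26 ⇒ 0x3C007 (P1/RW1/US1/PS0)
  ⇒ phys 0x3C2A3  [2 reads]

Access #1 PA: 0x36250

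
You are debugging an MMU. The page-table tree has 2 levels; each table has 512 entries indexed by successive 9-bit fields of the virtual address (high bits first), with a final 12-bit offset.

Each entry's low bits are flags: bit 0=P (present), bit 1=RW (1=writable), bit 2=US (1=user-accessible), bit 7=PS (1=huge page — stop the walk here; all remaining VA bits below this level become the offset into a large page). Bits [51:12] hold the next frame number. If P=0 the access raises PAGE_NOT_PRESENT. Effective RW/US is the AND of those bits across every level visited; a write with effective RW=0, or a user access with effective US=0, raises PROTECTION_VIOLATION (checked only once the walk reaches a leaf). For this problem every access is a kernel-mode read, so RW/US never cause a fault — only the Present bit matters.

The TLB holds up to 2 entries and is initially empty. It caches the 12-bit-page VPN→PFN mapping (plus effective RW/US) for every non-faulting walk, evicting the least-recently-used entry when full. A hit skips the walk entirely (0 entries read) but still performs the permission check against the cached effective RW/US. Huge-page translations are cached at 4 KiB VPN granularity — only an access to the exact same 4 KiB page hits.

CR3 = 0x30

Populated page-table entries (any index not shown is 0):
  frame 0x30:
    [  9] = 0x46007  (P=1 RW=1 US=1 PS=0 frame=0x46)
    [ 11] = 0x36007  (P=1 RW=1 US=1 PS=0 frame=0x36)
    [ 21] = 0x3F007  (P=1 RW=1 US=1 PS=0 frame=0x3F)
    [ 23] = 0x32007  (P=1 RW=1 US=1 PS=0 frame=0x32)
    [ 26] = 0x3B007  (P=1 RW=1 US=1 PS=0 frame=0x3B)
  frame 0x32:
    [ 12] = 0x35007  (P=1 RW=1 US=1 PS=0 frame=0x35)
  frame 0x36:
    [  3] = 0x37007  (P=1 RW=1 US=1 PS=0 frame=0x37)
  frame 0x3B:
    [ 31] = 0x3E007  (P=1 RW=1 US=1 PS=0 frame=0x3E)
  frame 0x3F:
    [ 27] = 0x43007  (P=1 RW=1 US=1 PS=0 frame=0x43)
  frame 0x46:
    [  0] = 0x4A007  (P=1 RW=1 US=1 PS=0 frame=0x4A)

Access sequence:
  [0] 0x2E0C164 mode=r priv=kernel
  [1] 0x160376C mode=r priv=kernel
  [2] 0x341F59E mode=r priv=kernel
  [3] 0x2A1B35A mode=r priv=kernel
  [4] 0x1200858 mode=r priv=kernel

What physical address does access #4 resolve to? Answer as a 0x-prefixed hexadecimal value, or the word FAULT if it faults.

Per-access translation:
#0 VA=0x2E0C164 (r,kernel):
  L0 @0x30[23] → 0x32007  P=1,RW=1,US=1,PS=0
  L1 @0x32[12] → 0x35007  P=1,RW=1,US=1,PS=0
  ⇒ phys 0x35164  [2 reads]
#1 VA=0x160376C (r,kernel):
  L0 @0x30[11] → 0x36007  P=1,RW=1,US=1,PS=0
  L1 @0x36[3] → 0x37007  P=1,RW=1,US=1,PS=0
  ⇒ phys 0x3776C  [2 reads]
#2 VA=0x341F59E (r,kernel):
  L0 @0x30[26] → 0x3B007  P=1,RW=1,US=1,PS=0
  L1 @0x3B[31] → 0x3E007  P=1,RW=1,US=1,PS=0
  ⇒ phys 0x3E59E  [2 reads]
#3 VA=0x2A1B35A (r,kernel):
  L0 @0x30[21] → 0x3F007  P=1,RW=1,US=1,PS=0
  L1 @0x3F[27] → 0x43007  P=1,RW=1,US=1,PS=0
  ⇒ phys 0x4335A  [2 reads]
#4 VA=0x1200858 (r,kernel):
  L0 @0x30[9] → 0x46007  P=1,RW=1,US=1,PS=0
  L1 @0x46[0] → 0x4A007  P=1,RW=1,US=1,PS=0
  ⇒ phys 0x4A858  [2 reads]

Access #4 PA: 0x4A858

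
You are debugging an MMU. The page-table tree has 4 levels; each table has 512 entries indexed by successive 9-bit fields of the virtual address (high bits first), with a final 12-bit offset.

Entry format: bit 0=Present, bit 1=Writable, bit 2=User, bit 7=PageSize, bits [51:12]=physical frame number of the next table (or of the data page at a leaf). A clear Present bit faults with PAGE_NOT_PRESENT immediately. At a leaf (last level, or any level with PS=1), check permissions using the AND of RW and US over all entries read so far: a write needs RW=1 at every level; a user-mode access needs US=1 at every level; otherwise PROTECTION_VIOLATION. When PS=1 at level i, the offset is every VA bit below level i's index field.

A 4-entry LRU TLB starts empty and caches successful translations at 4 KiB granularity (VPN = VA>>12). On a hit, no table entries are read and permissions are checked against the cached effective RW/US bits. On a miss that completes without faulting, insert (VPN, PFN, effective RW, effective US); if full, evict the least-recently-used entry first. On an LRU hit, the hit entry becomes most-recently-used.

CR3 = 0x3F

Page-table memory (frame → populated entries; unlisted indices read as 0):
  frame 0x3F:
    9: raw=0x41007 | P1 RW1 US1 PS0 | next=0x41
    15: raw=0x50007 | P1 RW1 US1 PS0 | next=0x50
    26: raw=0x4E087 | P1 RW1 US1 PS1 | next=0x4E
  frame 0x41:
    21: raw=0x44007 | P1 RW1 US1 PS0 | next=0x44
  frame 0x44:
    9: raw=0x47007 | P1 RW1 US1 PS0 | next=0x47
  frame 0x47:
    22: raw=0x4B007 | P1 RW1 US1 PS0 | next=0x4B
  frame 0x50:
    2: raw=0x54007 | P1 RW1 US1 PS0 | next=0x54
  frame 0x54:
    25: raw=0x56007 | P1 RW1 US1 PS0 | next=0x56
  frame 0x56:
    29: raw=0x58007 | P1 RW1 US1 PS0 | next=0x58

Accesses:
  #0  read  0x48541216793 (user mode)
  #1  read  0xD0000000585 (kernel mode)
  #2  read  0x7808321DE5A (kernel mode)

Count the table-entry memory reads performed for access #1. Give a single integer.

Trace:
#0 VA=0x48541216793 (r,user):
  lvl0: tbl 0x3F, slot 9 ⇒ 0x41007 (P1/RW1/US1/PS0)
  lvl1: tbl 0x41, slot 21 ⇒ 0x44007 (P1/RW1/US1/PS0)
  lvl2: tbl 0x44, slot 9 ⇒ 0x47007 (P1/RW1/US1/PS0)
  lvl3: tbl 0x47, slot 22 ⇒ 0x4B007 (P1/RW1/US1/PS0)
  → PA=0x4B793  (4 entries read)
#1 VA=0xD0000000585 (r,kernel):
  lvl0: tbl 0x3F, slot 26 ⇒ 0x4E087 (P1/RW1/US1/PS1)
  → PA=0x4E585 (huge @L0)  (1 entries read)
#2 VA=0x7808321DE5A (r,kernel):
  lvl0: tbl 0x3F, slot 15 ⇒ 0x50007 (P1/RW1/US1/PS0)
  lvl1: tbl 0x50, slot 2 ⇒ 0x54007 (P1/RW1/US1/PS0)
  lvl2: tbl 0x54, slot 25 ⇒ 0x56007 (P1/RW1/US1/PS0)
  lvl3: tbl 0x56, slot 29 ⇒ 0x58007 (P1/RW1/US1/PS0)
  → PA=0x58E5A  (4 entries read)

Entries read for #1: 1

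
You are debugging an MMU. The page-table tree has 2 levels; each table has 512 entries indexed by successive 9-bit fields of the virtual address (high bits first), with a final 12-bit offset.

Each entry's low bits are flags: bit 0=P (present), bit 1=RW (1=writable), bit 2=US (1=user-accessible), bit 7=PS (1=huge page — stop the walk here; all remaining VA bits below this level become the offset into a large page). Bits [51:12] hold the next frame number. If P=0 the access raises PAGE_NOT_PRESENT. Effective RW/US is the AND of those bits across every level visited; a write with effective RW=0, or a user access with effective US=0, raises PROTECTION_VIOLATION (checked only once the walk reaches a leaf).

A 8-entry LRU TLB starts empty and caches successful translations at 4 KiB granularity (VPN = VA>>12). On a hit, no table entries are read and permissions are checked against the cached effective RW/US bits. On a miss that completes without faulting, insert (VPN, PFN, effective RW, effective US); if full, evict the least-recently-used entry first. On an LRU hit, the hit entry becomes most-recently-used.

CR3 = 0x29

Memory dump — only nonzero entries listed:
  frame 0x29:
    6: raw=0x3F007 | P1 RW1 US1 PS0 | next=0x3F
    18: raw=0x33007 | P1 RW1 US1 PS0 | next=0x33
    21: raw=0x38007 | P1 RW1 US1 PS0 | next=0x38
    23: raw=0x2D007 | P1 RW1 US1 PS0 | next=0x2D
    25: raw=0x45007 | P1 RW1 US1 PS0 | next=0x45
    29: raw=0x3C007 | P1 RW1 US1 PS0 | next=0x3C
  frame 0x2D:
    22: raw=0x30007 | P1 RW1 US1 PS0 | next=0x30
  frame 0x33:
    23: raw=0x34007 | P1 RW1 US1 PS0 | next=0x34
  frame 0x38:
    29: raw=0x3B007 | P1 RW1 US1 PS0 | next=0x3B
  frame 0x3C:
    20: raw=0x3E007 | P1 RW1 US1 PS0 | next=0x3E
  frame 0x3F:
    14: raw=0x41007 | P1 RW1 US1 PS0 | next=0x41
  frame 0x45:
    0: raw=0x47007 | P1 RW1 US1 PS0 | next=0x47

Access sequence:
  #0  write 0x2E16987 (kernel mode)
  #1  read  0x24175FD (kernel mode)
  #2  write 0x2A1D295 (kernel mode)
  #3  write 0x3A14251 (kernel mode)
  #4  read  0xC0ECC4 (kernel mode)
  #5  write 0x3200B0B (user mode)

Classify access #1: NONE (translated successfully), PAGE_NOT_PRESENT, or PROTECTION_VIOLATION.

Per-access translation:
#0 VA=0x2E16987 (w,kernel):
  L0: frame=0x29 idx=23 entry=0x2D007 [P=1 RW=1 US=1 PS=0]
  L1: frame=0x2D idx=22 entry=0x30007 [P=1 RW=1 US=1 PS=0]
  ⇒ phys 0x30987  [2 reads]
#1 VA=0x24175FD (r,kernel):
  L0: frame=0x29 idx=18 entry=0x33007 [P=1 RW=1 US=1 PS=0]
  L1: frame=0x33 idx=23 entry=0x34007 [P=1 RW=1 US=1 PS=0]
  ⇒ phys 0x345FD  [2 reads]
#2 VA=0x2A1D295 (w,kernel):
  L0: frame=0x29 idx=21 entry=0x38007 [P=1 RW=1 US=1 PS=0]
  L1: frame=0x38 idx=29 entry=0x3B007 [P=1 RW=1 US=1 PS=0]
  ⇒ phys 0x3B295  [2 reads]
#3 VA=0x3A14251 (w,kernel):
  L0: frame=0x29 idx=29 entry=0x3C007 [P=1 RW=1 US=1 PS=0]
  L1: frame=0x3C idx=20 entry=0x3E007 [P=1 RW=1 US=1 PS=0]
  ⇒ phys 0x3E251  [2 reads]
#4 VA=0xC0ECC4 (r,kernel):
  L0: frame=0x29 idx=6 entry=0x3F007 [P=1 RW=1 US=1 PS=0]
  L1: frame=0x3F idx=14 entry=0x41007 [P=1 RW=1 US=1 PS=0]
  ⇒ phys 0x41CC4  [2 reads]
#5 VA=0x3200B0B (w,user):
  L0: frame=0x29 idx=25 entry=0x45007 [P=1 RW=1 US=1 PS=0]
  L1: frame=0x45 idx=0 entry=0x47007 [P=1 RW=1 US=1 PS=0]
  ⇒ phys 0x47B0B  [2 reads]

Access #1 fault: NONE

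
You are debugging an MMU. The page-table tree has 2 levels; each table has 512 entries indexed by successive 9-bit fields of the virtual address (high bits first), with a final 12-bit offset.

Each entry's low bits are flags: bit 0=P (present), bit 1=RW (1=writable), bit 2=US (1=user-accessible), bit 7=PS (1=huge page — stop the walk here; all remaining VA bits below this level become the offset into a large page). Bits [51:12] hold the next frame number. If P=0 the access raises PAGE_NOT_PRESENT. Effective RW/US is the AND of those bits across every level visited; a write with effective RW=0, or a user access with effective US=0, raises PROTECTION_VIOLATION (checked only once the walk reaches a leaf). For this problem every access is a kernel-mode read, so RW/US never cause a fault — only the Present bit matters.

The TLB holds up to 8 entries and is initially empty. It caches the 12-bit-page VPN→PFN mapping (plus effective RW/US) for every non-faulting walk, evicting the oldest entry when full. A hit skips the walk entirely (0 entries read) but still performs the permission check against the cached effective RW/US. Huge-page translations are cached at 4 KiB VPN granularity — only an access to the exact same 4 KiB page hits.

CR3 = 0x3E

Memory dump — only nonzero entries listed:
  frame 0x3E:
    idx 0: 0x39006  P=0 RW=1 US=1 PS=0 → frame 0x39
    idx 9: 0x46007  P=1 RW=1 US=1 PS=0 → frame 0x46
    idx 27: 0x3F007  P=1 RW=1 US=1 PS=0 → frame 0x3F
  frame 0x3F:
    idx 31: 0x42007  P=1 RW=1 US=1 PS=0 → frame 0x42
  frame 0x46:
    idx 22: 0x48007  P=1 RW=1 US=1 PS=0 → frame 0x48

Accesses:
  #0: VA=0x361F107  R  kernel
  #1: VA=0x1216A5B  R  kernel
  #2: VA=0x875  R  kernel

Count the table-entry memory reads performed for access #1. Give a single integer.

Trace:
#0 VA=0x361F107 (r,kernel):
  L0 @0x3E[27] → 0x3F007  P=1,RW=1,US=1,PS=0
  L1 @0x3F[31] → 0x42007  P=1,RW=1,US=1,PS=0
  → PA=0x42107  (2 entries read)
#1 VA=0x1216A5B (r,kernel):
  L0 @0x3E[9] → 0x46007  P=1,RW=1,US=1,PS=0
  L1 @0x46[22] → 0x48007  P=1,RW=1,US=1,PS=0
  → PA=0x48A5B  (2 entries read)
#2 VA=0x875 (r,kernel):
  L0 @0x3E[0] → 0x39006  P=0,RW=1,US=1,PS=0
  ✗ PAGE_NOT_PRESENT  [1 reads]

Entries read for #1: 2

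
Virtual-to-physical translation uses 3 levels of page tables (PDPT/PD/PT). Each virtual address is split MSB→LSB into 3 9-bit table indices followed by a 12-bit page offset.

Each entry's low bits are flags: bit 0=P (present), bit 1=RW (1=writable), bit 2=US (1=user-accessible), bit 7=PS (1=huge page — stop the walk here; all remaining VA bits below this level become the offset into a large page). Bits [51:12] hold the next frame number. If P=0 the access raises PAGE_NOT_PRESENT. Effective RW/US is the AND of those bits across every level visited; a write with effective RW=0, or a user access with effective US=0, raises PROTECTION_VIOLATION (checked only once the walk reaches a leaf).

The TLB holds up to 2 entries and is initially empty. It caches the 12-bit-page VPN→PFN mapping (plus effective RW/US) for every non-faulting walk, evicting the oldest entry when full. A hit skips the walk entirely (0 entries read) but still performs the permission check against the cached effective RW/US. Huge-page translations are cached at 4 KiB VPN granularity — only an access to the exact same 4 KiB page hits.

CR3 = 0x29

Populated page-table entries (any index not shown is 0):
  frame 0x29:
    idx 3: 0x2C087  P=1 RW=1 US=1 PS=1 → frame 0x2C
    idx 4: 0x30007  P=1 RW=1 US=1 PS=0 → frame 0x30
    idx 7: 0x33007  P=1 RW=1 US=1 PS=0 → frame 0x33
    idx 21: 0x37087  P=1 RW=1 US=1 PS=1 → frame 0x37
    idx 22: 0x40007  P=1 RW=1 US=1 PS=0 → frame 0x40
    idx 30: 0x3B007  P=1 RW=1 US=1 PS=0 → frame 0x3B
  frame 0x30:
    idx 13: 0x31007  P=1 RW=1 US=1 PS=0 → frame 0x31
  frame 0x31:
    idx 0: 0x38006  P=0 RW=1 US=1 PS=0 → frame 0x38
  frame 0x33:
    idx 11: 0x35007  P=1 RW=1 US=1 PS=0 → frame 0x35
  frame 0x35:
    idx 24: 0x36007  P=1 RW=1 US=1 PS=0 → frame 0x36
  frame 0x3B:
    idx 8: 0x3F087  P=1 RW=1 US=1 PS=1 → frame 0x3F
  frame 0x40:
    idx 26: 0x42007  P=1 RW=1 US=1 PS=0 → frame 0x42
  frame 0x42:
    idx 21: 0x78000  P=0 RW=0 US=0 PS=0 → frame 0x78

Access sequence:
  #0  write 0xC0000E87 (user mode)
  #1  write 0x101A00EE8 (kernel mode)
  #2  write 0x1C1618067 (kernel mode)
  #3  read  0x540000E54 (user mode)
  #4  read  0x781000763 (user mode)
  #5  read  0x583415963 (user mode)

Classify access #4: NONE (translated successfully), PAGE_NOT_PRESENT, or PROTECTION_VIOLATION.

Per-access translation:
#0 VA=0xC0000E87 (w,user):
  L0: frame=0x29 idx=3 entry=0x2C087 [P=1 RW=1 US=1 PS=1]
  ✓ 0x2CE87 (huge @L0)  — 1 lookups
#1 VA=0x101A00EE8 (w,kernel):
  L0: frame=0x29 idx=4 entry=0x30007 [P=1 RW=1 US=1 PS=0]
  L1: frame=0x30 idx=13 entry=0x31007 [P=1 RW=1 US=1 PS=0]
  L2: frame=0x31 idx=0 entry=0x38006 [P=0 RW=1 US=1 PS=0]
  ⇒ fault: PAGE_NOT_PRESENT  — 3 lookups
#2 VA=0x1C1618067 (w,kernel):
  L0: frame=0x29 idx=7 entry=0x33007 [P=1 RW=1 US=1 PS=0]
  L1: frame=0x33 idx=11 entry=0x35007 [P=1 RW=1 US=1 PS=0]
  L2: frame=0x35 idx=24 entry=0x36007 [P=1 RW=1 US=1 PS=0]
  ✓ 0x36067  — 3 lookups
#3 VA=0x540000E54 (r,user):
  L0: frame=0x29 idx=21 entry=0x37087 [P=1 RW=1 US=1 PS=1]
  ✓ 0x37E54 (huge @L0)  — 1 lookups
#4 VA=0x781000763 (r,user):
  L0: frame=0x29 idx=30 entry=0x3B007 [P=1 RW=1 US=1 PS=0]
  L1: frame=0x3B idx=8 entry=0x3F087 [P=1 RW=1 US=1 PS=1]
  ✓ 0x3F763 (huge @L1)  — 2 lookups
#5 VA=0x583415963 (r,user):
  L0: frame=0x29 idx=22 entry=0x40007 [P=1 RW=1 US=1 PS=0]
  L1: frame=0x40 idx=26 entry=0x42007 [P=1 RW=1 US=1 PS=0]
  L2: frame=0x42 idx=21 entry=0x78000 [P=0 RW=0 US=0 PS=0]
  ⇒ fault: PAGE_NOT_PRESENT  — 3 lookups

Access #4 fault: NONE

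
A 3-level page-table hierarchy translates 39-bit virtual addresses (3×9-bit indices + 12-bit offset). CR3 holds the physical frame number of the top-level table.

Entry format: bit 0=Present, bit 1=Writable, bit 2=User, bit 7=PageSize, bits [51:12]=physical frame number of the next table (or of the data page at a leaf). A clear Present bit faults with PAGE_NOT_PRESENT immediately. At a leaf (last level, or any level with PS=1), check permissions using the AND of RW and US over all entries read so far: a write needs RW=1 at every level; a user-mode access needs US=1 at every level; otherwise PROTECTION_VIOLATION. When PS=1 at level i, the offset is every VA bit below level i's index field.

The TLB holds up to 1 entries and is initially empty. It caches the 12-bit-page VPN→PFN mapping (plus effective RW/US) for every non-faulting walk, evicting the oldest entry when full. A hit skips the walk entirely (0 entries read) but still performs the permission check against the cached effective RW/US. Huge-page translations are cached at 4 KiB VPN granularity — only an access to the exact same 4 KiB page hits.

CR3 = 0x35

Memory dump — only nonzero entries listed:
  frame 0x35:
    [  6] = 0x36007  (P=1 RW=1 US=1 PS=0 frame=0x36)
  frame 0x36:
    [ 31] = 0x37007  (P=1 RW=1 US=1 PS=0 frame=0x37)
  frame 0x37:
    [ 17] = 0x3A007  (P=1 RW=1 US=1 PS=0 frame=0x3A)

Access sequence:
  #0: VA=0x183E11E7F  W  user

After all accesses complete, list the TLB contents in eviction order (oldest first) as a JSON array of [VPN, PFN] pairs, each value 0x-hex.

Walk each access:
#0 VA=0x183E11E7F (w,user):
  [0] read 0x35 idx=6: raw=0x36007 flags P=1 W=1 U=1 S=0
  [1] read 0x36 idx=31: raw=0x37007 flags P=1 W=1 U=1 S=0
  [2] read 0x37 idx=17: raw=0x3A007 flags P=1 W=1 U=1 S=0
  ✓ 0x3AE7F  — 3 lookups

TLB: [["0x183E11", "0x3A"]]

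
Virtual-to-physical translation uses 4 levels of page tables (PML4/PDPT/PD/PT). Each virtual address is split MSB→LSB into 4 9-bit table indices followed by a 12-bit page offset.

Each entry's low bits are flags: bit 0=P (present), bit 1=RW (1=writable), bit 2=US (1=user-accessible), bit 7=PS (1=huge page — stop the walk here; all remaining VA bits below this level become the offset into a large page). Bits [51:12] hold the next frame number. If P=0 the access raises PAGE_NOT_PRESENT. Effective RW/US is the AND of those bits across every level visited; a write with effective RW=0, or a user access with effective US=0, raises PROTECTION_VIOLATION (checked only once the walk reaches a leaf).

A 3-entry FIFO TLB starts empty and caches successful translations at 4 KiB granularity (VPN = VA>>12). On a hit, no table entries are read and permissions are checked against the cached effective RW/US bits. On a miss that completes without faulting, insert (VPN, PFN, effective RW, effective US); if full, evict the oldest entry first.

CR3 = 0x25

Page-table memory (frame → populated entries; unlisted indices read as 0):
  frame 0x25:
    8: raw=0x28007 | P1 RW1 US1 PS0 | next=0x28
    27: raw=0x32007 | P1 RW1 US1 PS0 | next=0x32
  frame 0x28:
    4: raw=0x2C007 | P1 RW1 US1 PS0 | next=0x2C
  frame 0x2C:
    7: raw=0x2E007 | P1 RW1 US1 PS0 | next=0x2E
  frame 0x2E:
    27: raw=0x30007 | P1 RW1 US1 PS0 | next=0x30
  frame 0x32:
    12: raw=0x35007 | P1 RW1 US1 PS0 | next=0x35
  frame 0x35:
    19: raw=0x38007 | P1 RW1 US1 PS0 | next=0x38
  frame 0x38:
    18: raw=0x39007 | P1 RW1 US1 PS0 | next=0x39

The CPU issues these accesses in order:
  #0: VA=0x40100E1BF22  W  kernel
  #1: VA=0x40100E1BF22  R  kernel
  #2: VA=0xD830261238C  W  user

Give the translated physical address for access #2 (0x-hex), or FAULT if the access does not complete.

Trace:
#0 VA=0x40100E1BF22 (w,kernel):
  L0 @0x25[8] → 0x28007  P=1,RW=1,US=1,PS=0
  L1 @0x28[4] → 0x2C007  P=1,RW=1,US=1,PS=0
  L2 @0x2C[7] → 0x2E007  P=1,RW=1,US=1,PS=0
  L3 @0x2E[27] → 0x30007  P=1,RW=1,US=1,PS=0
  → PA=0x30F22  (4 entries read)
#1 VA=0x40100E1BF22 (r,kernel):
  TLB hit vpn=0x40100E1B → PA=0x30F22
#2 VA=0xD830261238C (w,user):
  L0 @0x25[27] → 0x32007  P=1,RW=1,US=1,PS=0
  L1 @0x32[12] → 0x35007  P=1,RW=1,US=1,PS=0
  L2 @0x35[19] → 0x38007  P=1,RW=1,US=1,PS=0
  L3 @0x38[18] → 0x39007  P=1,RW=1,US=1,PS=0
  → PA=0x3938C  (4 entries read)

Access #2 PA: 0x3938C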